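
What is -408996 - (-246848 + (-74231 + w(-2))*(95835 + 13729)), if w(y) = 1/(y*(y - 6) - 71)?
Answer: 447308682044/55 ≈ 8.1329e+9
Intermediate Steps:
w(y) = 1/(-71 + y*(-6 + y)) (w(y) = 1/(y*(-6 + y) - 71) = 1/(-71 + y*(-6 + y)))
-408996 - (-246848 + (-74231 + w(-2))*(95835 + 13729)) = -408996 - (-246848 + (-74231 + 1/(-71 + (-2)² - 6*(-2)))*(95835 + 13729)) = -408996 - (-246848 + (-74231 + 1/(-71 + 4 + 12))*109564) = -408996 - (-246848 + (-74231 + 1/(-55))*109564) = -408996 - (-246848 + (-74231 - 1/55)*109564) = -408996 - (-246848 - 4082706/55*109564) = -408996 - (-246848 - 447317600184/55) = -408996 - 1*(-447331176824/55) = -408996 + 447331176824/55 = 447308682044/55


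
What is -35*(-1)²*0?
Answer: 0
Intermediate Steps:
-35*(-1)²*0 = -35*1*0 = -35*0 = 0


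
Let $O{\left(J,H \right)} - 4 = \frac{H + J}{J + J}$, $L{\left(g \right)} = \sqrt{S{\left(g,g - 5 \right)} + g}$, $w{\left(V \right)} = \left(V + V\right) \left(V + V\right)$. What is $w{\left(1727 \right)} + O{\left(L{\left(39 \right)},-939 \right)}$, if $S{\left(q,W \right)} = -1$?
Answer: $\frac{23860241}{2} - \frac{939 \sqrt{38}}{76} \approx 1.193 \cdot 10^{7}$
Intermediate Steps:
$w{\left(V \right)} = 4 V^{2}$ ($w{\left(V \right)} = 2 V 2 V = 4 V^{2}$)
$L{\left(g \right)} = \sqrt{-1 + g}$
$O{\left(J,H \right)} = 4 + \frac{H + J}{2 J}$ ($O{\left(J,H \right)} = 4 + \frac{H + J}{J + J} = 4 + \frac{H + J}{2 J}$)
$w{\left(1727 \right)} + O{\left(L{\left(39 \right)},-939 \right)} = 4 \cdot 1727^{2} + \frac{-939 + 9 \sqrt{-1 + 39}}{2 \sqrt{-1 + 39}} = 4 \cdot 2982529 + \frac{-939 + 9 \sqrt{38}}{2 \sqrt{38}} = 11930116 + \frac{\frac{\sqrt{38}}{38} \left(-939 + 9 \sqrt{38}\right)}{2} = 11930116 + \frac{\sqrt{38} \left(-939 + 9 \sqrt{38}\right)}{76}$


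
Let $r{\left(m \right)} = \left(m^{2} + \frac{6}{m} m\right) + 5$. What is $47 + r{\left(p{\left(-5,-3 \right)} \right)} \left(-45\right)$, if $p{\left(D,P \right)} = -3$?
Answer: $-853$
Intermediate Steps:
$r{\left(m \right)} = 11 + m^{2}$ ($r{\left(m \right)} = \left(m^{2} + 6\right) + 5 = \left(6 + m^{2}\right) + 5 = 11 + m^{2}$)
$47 + r{\left(p{\left(-5,-3 \right)} \right)} \left(-45\right) = 47 + \left(11 + \left(-3\right)^{2}\right) \left(-45\right) = 47 + \left(11 + 9\right) \left(-45\right) = 47 + 20 \left(-45\right) = 47 - 900 = -853$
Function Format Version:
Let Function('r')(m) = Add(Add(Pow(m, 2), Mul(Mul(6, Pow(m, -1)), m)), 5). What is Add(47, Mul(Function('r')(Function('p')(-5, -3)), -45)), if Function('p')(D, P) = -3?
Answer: -853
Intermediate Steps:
Function('r')(m) = Add(11, Pow(m, 2)) (Function('r')(m) = Add(Add(Pow(m, 2), 6), 5) = Add(Add(6, Pow(m, 2)), 5) = Add(11, Pow(m, 2)))
Add(47, Mul(Function('r')(Function('p')(-5, -3)), -45)) = Add(47, Mul(Add(11, Pow(-3, 2)), -45)) = Add(47, Mul(Add(11, 9), -45)) = Add(47, Mul(20, -45)) = Add(47, -900) = -853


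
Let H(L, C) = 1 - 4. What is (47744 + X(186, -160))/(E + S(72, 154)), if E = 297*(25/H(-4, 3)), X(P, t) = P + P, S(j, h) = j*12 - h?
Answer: -48116/1765 ≈ -27.261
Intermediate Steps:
H(L, C) = -3
S(j, h) = -h + 12*j (S(j, h) = 12*j - h = -h + 12*j)
X(P, t) = 2*P
E = -2475 (E = 297*(25/(-3)) = 297*(25*(-⅓)) = 297*(-25/3) = -2475)
(47744 + X(186, -160))/(E + S(72, 154)) = (47744 + 2*186)/(-2475 + (-1*154 + 12*72)) = (47744 + 372)/(-2475 + (-154 + 864)) = 48116/(-2475 + 710) = 48116/(-1765) = 48116*(-1/1765) = -48116/1765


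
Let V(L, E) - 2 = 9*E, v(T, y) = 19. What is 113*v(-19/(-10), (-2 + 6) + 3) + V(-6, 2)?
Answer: 2167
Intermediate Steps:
V(L, E) = 2 + 9*E
113*v(-19/(-10), (-2 + 6) + 3) + V(-6, 2) = 113*19 + (2 + 9*2) = 2147 + (2 + 18) = 2147 + 20 = 2167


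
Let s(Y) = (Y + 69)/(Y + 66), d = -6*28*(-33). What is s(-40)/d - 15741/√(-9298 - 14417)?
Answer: 29/144144 + 5247*I*√2635/2635 ≈ 0.00020119 + 102.22*I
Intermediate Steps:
d = 5544 (d = -168*(-33) = 5544)
s(Y) = (69 + Y)/(66 + Y)
s(-40)/d - 15741/√(-9298 - 14417) = ((69 - 40)/(66 - 40))/5544 - 15741/√(-9298 - 14417) = (29/26)*(1/5544) - 15741*(-I*√2635/7905) = ((1/26)*29)*(1/5544) - 15741*(-I*√2635/7905) = (29/26)*(1/5544) - (-5247)*I*√2635/2635 = 29/144144 + 5247*I*√2635/2635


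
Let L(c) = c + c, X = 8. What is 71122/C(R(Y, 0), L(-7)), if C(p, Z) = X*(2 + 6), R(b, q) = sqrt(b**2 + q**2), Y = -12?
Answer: 35561/32 ≈ 1111.3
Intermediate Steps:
L(c) = 2*c
C(p, Z) = 64 (C(p, Z) = 8*(2 + 6) = 8*8 = 64)
71122/C(R(Y, 0), L(-7)) = 71122/64 = 71122*(1/64) = 35561/32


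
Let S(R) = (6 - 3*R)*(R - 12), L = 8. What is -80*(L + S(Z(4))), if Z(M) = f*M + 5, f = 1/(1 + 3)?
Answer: -6400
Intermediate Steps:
f = ¼ (f = 1/4 = ¼ ≈ 0.25000)
Z(M) = 5 + M/4 (Z(M) = M/4 + 5 = 5 + M/4)
S(R) = (-12 + R)*(6 - 3*R) (S(R) = (6 - 3*R)*(-12 + R) = (-12 + R)*(6 - 3*R))
-80*(L + S(Z(4))) = -80*(8 + (-72 - 3*(5 + (¼)*4)² + 42*(5 + (¼)*4))) = -80*(8 + (-72 - 3*(5 + 1)² + 42*(5 + 1))) = -80*(8 + (-72 - 3*6² + 42*6)) = -80*(8 + (-72 - 3*36 + 252)) = -80*(8 + (-72 - 108 + 252)) = -80*(8 + 72) = -80*80 = -6400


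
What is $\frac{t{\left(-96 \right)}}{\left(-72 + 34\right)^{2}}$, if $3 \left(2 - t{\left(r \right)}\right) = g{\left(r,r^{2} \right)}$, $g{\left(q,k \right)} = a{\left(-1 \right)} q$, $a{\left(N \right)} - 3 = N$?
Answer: $\frac{33}{722} \approx 0.045706$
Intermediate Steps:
$a{\left(N \right)} = 3 + N$
$g{\left(q,k \right)} = 2 q$ ($g{\left(q,k \right)} = \left(3 - 1\right) q = 2 q$)
$t{\left(r \right)} = 2 - \frac{2 r}{3}$
$\frac{t{\left(-96 \right)}}{\left(-72 + 34\right)^{2}} = \frac{2 - -64}{\left(-72 + 34\right)^{2}} = \frac{2 + 64}{\left(-38\right)^{2}} = \frac{66}{1444} = 66 \cdot \frac{1}{1444} = \frac{33}{722}$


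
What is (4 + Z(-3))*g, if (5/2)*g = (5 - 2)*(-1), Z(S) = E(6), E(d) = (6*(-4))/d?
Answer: 0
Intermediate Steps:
E(d) = -24/d
Z(S) = -4 (Z(S) = -24/6 = -24*⅙ = -4)
g = -6/5 (g = 2*((5 - 2)*(-1))/5 = 2*(3*(-1))/5 = (⅖)*(-3) = -6/5 ≈ -1.2000)
(4 + Z(-3))*g = (4 - 4)*(-6/5) = 0*(-6/5) = 0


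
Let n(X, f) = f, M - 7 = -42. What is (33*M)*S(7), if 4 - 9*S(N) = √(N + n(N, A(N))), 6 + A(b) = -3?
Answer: -1540/3 + 385*I*√2/3 ≈ -513.33 + 181.49*I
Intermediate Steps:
M = -35 (M = 7 - 42 = -35)
A(b) = -9 (A(b) = -6 - 3 = -9)
S(N) = 4/9 - √(-9 + N)/9 (S(N) = 4/9 - √(N - 9)/9 = 4/9 - √(-9 + N)/9)
(33*M)*S(7) = (33*(-35))*(4/9 - √(-9 + 7)/9) = -1155*(4/9 - I*√2/9) = -1540/3 + 385*I*√2/3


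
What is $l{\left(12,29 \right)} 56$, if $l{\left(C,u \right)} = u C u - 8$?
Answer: $564704$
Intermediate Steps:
$l{\left(C,u \right)} = -8 + C u^{2}$ ($l{\left(C,u \right)} = C u u - 8 = C u^{2} - 8 = -8 + C u^{2}$)
$l{\left(12,29 \right)} 56 = \left(-8 + 12 \cdot 29^{2}\right) 56 = \left(-8 + 12 \cdot 841\right) 56 = \left(-8 + 10092\right) 56 = 10084 \cdot 56 = 564704$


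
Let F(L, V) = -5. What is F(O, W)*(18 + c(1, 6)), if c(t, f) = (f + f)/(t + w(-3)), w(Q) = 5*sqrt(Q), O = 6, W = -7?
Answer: 150*(I - 3*sqrt(3))/(-I + 5*sqrt(3)) ≈ -90.789 + 6.837*I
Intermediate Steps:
c(t, f) = 2*f/(t + 5*I*sqrt(3)) (c(t, f) = (f + f)/(t + 5*sqrt(-3)) = (2*f)/(t + 5*(I*sqrt(3))) = (2*f)/(t + 5*I*sqrt(3)) = 2*f/(t + 5*I*sqrt(3)))
F(O, W)*(18 + c(1, 6)) = -5*(18 + 2*6/(1 + 5*I*sqrt(3))) = -5*(18 + 12/(1 + 5*I*sqrt(3))) = -90 - 60/(1 + 5*I*sqrt(3))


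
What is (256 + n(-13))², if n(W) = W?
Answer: 59049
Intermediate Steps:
(256 + n(-13))² = (256 - 13)² = 243² = 59049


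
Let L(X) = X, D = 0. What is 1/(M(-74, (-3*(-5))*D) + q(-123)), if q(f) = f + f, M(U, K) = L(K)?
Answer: -1/246 ≈ -0.0040650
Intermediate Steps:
M(U, K) = K
q(f) = 2*f
1/(M(-74, (-3*(-5))*D) + q(-123)) = 1/(-3*(-5)*0 + 2*(-123)) = 1/(15*0 - 246) = 1/(0 - 246) = 1/(-246) = -1/246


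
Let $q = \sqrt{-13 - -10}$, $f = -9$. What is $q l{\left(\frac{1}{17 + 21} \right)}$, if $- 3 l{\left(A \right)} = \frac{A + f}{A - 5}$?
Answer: $- \frac{341 i \sqrt{3}}{567} \approx - 1.0417 i$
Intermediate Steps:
$l{\left(A \right)} = - \frac{-9 + A}{3 \left(-5 + A\right)}$ ($l{\left(A \right)} = - \frac{\left(A - 9\right) \frac{1}{A - 5}}{3} = - \frac{\left(-9 + A\right) \frac{1}{-5 + A}}{3} = - \frac{\frac{1}{-5 + A} \left(-9 + A\right)}{3} = - \frac{-9 + A}{3 \left(-5 + A\right)}$)
$q = i \sqrt{3}$ ($q = \sqrt{-13 + 10} = \sqrt{-3} = i \sqrt{3} \approx 1.732 i$)
$q l{\left(\frac{1}{17 + 21} \right)} = i \sqrt{3} \frac{9 - \frac{1}{17 + 21}}{3 \left(-5 + \frac{1}{17 + 21}\right)} = i \sqrt{3} \frac{9 - \frac{1}{38}}{3 \left(-5 + \frac{1}{38}\right)} = i \sqrt{3} \frac{9 - \frac{1}{38}}{3 \left(- \frac{189}{38}\right)} = i \sqrt{3} \cdot \frac{1}{3} \left(- \frac{38}{189}\right) \frac{341}{38} = i \sqrt{3} \left(- \frac{341}{567}\right) = - \frac{341 i \sqrt{3}}{567}$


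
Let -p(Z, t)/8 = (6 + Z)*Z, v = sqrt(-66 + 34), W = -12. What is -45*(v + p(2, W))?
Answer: 5760 - 180*I*sqrt(2) ≈ 5760.0 - 254.56*I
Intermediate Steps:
v = 4*I*sqrt(2) (v = sqrt(-32) = 4*I*sqrt(2) ≈ 5.6569*I)
p(Z, t) = -8*Z*(6 + Z) (p(Z, t) = -8*(6 + Z)*Z = -8*Z*(6 + Z))
-45*(v + p(2, W)) = -45*(4*I*sqrt(2) - 8*2*(6 + 2)) = -45*(4*I*sqrt(2) - 8*2*8) = -45*(4*I*sqrt(2) - 128) = -45*(-128 + 4*I*sqrt(2)) = 5760 - 180*I*sqrt(2)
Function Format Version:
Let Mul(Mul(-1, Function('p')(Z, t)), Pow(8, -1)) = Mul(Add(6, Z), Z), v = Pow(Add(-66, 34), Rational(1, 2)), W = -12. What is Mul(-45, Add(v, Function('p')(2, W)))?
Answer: Add(5760, Mul(-180, I, Pow(2, Rational(1, 2)))) ≈ Add(5760.0, Mul(-254.56, I))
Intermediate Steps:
v = Mul(4, I, Pow(2, Rational(1, 2))) (v = Pow(-32, Rational(1, 2)) = Mul(4, I, Pow(2, Rational(1, 2))) ≈ Mul(5.6569, I))
Function('p')(Z, t) = Mul(-8, Z, Add(6, Z)) (Function('p')(Z, t) = Mul(-8, Mul(Add(6, Z), Z)) = Mul(-8, Mul(Z, Add(6, Z))) = Mul(-8, Z, Add(6, Z)))
Mul(-45, Add(v, Function('p')(2, W))) = Mul(-45, Add(Mul(4, I, Pow(2, Rational(1, 2))), Mul(-8, 2, Add(6, 2)))) = Mul(-45, Add(Mul(4, I, Pow(2, Rational(1, 2))), Mul(-8, 2, 8))) = Mul(-45, Add(Mul(4, I, Pow(2, Rational(1, 2))), -128)) = Mul(-45, Add(-128, Mul(4, I, Pow(2, Rational(1, 2))))) = Add(5760, Mul(-180, I, Pow(2, Rational(1, 2))))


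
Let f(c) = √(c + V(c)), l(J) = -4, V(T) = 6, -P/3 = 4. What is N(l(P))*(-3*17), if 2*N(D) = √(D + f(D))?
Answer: -51*I*√(4 - √2)/2 ≈ -41.005*I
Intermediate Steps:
P = -12 (P = -3*4 = -12)
f(c) = √(6 + c) (f(c) = √(c + 6) = √(6 + c))
N(D) = √(D + √(6 + D))/2
N(l(P))*(-3*17) = (√(-4 + √(6 - 4))/2)*(-3*17) = (√(-4 + √2)/2)*(-51) = -51*√(-4 + √2)/2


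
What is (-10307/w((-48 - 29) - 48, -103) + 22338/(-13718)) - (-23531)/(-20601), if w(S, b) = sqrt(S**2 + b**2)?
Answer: -391491698/141302259 - 10307*sqrt(26234)/26234 ≈ -66.406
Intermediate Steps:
(-10307/w((-48 - 29) - 48, -103) + 22338/(-13718)) - (-23531)/(-20601) = (-10307/sqrt(((-48 - 29) - 48)**2 + (-103)**2) + 22338/(-13718)) - (-23531)/(-20601) = (-10307/sqrt((-77 - 48)**2 + 10609) + 22338*(-1/13718)) - (-23531)*(-1)/20601 = (-10307/sqrt((-125)**2 + 10609) - 11169/6859) - 1*23531/20601 = (-10307/sqrt(15625 + 10609) - 11169/6859) - 23531/20601 = (-10307*sqrt(26234)/26234 - 11169/6859) - 23531/20601 = (-11169/6859 - 10307*sqrt(26234)/26234) - 23531/20601 = -391491698/141302259 - 10307*sqrt(26234)/26234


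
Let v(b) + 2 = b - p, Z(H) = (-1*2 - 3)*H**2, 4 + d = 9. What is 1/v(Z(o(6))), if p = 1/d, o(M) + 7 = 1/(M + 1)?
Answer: -245/58139 ≈ -0.0042140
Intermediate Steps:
d = 5 (d = -4 + 9 = 5)
o(M) = -7 + 1/(1 + M) (o(M) = -7 + 1/(M + 1) = -7 + 1/(1 + M))
p = 1/5 ≈ 0.20000
Z(H) = -5*H**2 (Z(H) = (-2 - 3)*H**2 = -5*H**2)
v(b) = -11/5 + b (v(b) = -2 + (b - 1*1/5) = -2 + (b - 1/5) = -2 + (-1/5 + b) = -11/5 + b)
1/v(Z(o(6))) = 1/(-11/5 - 5*(-6 - 7*6)**2/(1 + 6)**2) = 1/(-11/5 - 5*(-6 - 42)**2/49) = 1/(-11/5 - 5*((1/7)*(-48))**2) = 1/(-11/5 - 5*(-48/7)**2) = 1/(-11/5 - 5*2304/49) = 1/(-11/5 - 11520/49) = 1/(-58139/245) = -245/58139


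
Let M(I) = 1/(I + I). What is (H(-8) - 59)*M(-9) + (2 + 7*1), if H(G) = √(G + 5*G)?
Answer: 221/18 - 2*I*√3/9 ≈ 12.278 - 0.3849*I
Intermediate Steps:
H(G) = √6*√G (H(G) = √(6*G) = √6*√G)
M(I) = 1/(2*I)
(H(-8) - 59)*M(-9) + (2 + 7*1) = (√6*√(-8) - 59)*((½)/(-9)) + (2 + 7*1) = (√6*(2*I*√2) - 59)*((½)*(-⅑)) + (2 + 7) = (4*I*√3 - 59)*(-1/18) + 9 = (-59 + 4*I*√3)*(-1/18) + 9 = (59/18 - 2*I*√3/9) + 9 = 221/18 - 2*I*√3/9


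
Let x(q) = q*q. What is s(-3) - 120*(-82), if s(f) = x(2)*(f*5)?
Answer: 9780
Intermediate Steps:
x(q) = q²
s(f) = 20*f (s(f) = 2²*(f*5) = 4*(5*f) = 20*f)
s(-3) - 120*(-82) = 20*(-3) - 120*(-82) = -60 + 9840 = 9780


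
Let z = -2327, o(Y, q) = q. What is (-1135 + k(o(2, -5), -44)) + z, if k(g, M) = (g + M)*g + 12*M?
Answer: -3745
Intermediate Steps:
k(g, M) = 12*M + g*(M + g) (k(g, M) = (M + g)*g + 12*M = g*(M + g) + 12*M = 12*M + g*(M + g))
(-1135 + k(o(2, -5), -44)) + z = (-1135 + ((-5)² + 12*(-44) - 44*(-5))) - 2327 = (-1135 + (25 - 528 + 220)) - 2327 = (-1135 - 283) - 2327 = -1418 - 2327 = -3745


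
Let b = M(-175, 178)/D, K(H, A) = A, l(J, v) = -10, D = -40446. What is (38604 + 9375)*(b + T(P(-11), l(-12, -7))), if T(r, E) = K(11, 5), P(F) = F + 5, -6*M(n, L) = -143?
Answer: 2155922149/8988 ≈ 2.3987e+5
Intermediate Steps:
M(n, L) = 143/6 (M(n, L) = -⅙*(-143) = 143/6)
P(F) = 5 + F
T(r, E) = 5
b = -143/242676 (b = (143/6)/(-40446) = (143/6)*(-1/40446) = -143/242676 ≈ -0.00058926)
(38604 + 9375)*(b + T(P(-11), l(-12, -7))) = (38604 + 9375)*(-143/242676 + 5) = 47979*(1213237/242676) = 2155922149/8988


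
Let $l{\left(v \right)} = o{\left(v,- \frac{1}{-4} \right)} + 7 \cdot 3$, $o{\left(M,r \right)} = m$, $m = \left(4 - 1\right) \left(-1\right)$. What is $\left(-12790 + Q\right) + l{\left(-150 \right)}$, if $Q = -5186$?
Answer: $-17958$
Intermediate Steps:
$m = -3$ ($m = 3 \left(-1\right) = -3$)
$o{\left(M,r \right)} = -3$
$l{\left(v \right)} = 18$ ($l{\left(v \right)} = -3 + 7 \cdot 3 = -3 + 21 = 18$)
$\left(-12790 + Q\right) + l{\left(-150 \right)} = \left(-12790 - 5186\right) + 18 = -17976 + 18 = -17958$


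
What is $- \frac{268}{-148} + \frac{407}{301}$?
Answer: $\frac{35226}{11137} \approx 3.163$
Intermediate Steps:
$- \frac{268}{-148} + \frac{407}{301} = \left(-268\right) \left(- \frac{1}{148}\right) + 407 \cdot \frac{1}{301} = \frac{67}{37} + \frac{407}{301} = \frac{35226}{11137}$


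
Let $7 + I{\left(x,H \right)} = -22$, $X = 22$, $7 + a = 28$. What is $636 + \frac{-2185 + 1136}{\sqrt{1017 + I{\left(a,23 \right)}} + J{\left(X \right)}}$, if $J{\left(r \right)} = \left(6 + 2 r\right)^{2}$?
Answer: $\frac{992937283}{1562253} + \frac{1049 \sqrt{247}}{3124506} \approx 635.59$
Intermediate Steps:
$a = 21$ ($a = -7 + 28 = 21$)
$I{\left(x,H \right)} = -29$ ($I{\left(x,H \right)} = -7 - 22 = -29$)
$636 + \frac{-2185 + 1136}{\sqrt{1017 + I{\left(a,23 \right)}} + J{\left(X \right)}} = 636 + \frac{-2185 + 1136}{\sqrt{1017 - 29} + 4 \left(3 + 22\right)^{2}} = 636 - \frac{1049}{\sqrt{988} + 4 \cdot 25^{2}} = 636 - \frac{1049}{2 \sqrt{247} + 4 \cdot 625} = 636 - \frac{1049}{2 \sqrt{247} + 2500} = 636 - \frac{1049}{2500 + 2 \sqrt{247}}$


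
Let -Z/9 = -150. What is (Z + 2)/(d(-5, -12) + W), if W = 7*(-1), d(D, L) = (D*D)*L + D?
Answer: -13/3 ≈ -4.3333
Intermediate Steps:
Z = 1350 (Z = -9*(-150) = 1350)
d(D, L) = D + L*D² (d(D, L) = D²*L + D = L*D² + D = D + L*D²)
W = -7
(Z + 2)/(d(-5, -12) + W) = (1350 + 2)/(-5*(1 - 5*(-12)) - 7) = 1352/(-5*(1 + 60) - 7) = 1352/(-5*61 - 7) = 1352/(-305 - 7) = 1352/(-312) = 1352*(-1/312) = -13/3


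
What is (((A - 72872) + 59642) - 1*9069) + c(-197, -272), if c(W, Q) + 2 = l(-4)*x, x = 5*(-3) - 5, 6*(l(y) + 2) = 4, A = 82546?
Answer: 180815/3 ≈ 60272.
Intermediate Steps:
l(y) = -4/3 (l(y) = -2 + (⅙)*4 = -2 + ⅔ = -4/3)
x = -20 (x = -15 - 5 = -20)
c(W, Q) = 74/3 (c(W, Q) = -2 - 4/3*(-20) = -2 + 80/3 = 74/3)
(((A - 72872) + 59642) - 1*9069) + c(-197, -272) = (((82546 - 72872) + 59642) - 1*9069) + 74/3 = ((9674 + 59642) - 9069) + 74/3 = (69316 - 9069) + 74/3 = 60247 + 74/3 = 180815/3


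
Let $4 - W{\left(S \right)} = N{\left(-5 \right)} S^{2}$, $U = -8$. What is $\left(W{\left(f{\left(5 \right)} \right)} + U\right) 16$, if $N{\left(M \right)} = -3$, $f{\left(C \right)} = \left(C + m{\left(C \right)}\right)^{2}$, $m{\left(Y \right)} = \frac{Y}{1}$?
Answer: $479936$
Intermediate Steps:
$m{\left(Y \right)} = Y$ ($m{\left(Y \right)} = Y 1 = Y$)
$f{\left(C \right)} = 4 C^{2}$ ($f{\left(C \right)} = \left(C + C\right)^{2} = \left(2 C\right)^{2} = 4 C^{2}$)
$W{\left(S \right)} = 4 + 3 S^{2}$ ($W{\left(S \right)} = 4 - - 3 S^{2} = 4 + 3 S^{2}$)
$\left(W{\left(f{\left(5 \right)} \right)} + U\right) 16 = \left(\left(4 + 3 \left(4 \cdot 5^{2}\right)^{2}\right) - 8\right) 16 = \left(\left(4 + 3 \left(4 \cdot 25\right)^{2}\right) - 8\right) 16 = \left(\left(4 + 3 \cdot 100^{2}\right) - 8\right) 16 = \left(\left(4 + 3 \cdot 10000\right) - 8\right) 16 = \left(\left(4 + 30000\right) - 8\right) 16 = \left(30004 - 8\right) 16 = 29996 \cdot 16 = 479936$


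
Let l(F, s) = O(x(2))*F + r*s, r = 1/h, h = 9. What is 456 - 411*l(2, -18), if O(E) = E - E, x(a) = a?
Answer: 1278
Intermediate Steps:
O(E) = 0
r = 1/9 ≈ 0.11111
l(F, s) = s/9 (l(F, s) = 0*F + s/9 = 0 + s/9 = s/9)
456 - 411*l(2, -18) = 456 - 137*(-18)/3 = 456 - 411*(-2) = 456 + 822 = 1278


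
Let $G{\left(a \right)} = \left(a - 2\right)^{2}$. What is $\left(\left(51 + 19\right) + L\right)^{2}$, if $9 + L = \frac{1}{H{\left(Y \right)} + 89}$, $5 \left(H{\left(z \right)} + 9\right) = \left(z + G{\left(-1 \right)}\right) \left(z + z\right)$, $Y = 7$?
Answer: $\frac{1449248761}{389376} \approx 3722.0$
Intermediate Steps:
$G{\left(a \right)} = \left(-2 + a\right)^{2}$
$H{\left(z \right)} = -9 + \frac{2 z \left(9 + z\right)}{5}$ ($H{\left(z \right)} = -9 + \frac{\left(z + \left(-2 - 1\right)^{2}\right) \left(z + z\right)}{5} = -9 + \frac{\left(z + \left(-3\right)^{2}\right) 2 z}{5} = -9 + \frac{\left(z + 9\right) 2 z}{5} = -9 + \frac{\left(9 + z\right) 2 z}{5} = -9 + \frac{2 z \left(9 + z\right)}{5}$)
$L = - \frac{5611}{624}$ ($L = -9 + \frac{1}{\left(-9 + \frac{2 \cdot 7^{2}}{5} + \frac{18}{5} \cdot 7\right) + 89} = -9 + \frac{1}{\left(-9 + \frac{2}{5} \cdot 49 + \frac{126}{5}\right) + 89} = -9 + \frac{1}{\left(-9 + \frac{98}{5} + \frac{126}{5}\right) + 89} = -9 + \frac{1}{\frac{179}{5} + 89} = -9 + \frac{1}{\frac{624}{5}} = -9 + \frac{5}{624} = - \frac{5611}{624} \approx -8.992$)
$\left(\left(51 + 19\right) + L\right)^{2} = \left(\left(51 + 19\right) - \frac{5611}{624}\right)^{2} = \left(70 - \frac{5611}{624}\right)^{2} = \left(\frac{38069}{624}\right)^{2} = \frac{1449248761}{389376}$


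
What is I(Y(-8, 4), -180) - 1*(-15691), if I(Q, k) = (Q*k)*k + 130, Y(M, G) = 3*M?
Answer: -761779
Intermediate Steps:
I(Q, k) = 130 + Q*k² (I(Q, k) = Q*k² + 130 = 130 + Q*k²)
I(Y(-8, 4), -180) - 1*(-15691) = (130 + (3*(-8))*(-180)²) - 1*(-15691) = (130 - 24*32400) + 15691 = (130 - 777600) + 15691 = -777470 + 15691 = -761779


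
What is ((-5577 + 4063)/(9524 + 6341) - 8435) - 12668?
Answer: -334800609/15865 ≈ -21103.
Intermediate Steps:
((-5577 + 4063)/(9524 + 6341) - 8435) - 12668 = (-1514/15865 - 8435) - 12668 = -133822789/15865 - 12668 = -334800609/15865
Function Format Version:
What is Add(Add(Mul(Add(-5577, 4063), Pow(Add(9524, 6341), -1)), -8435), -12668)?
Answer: Rational(-334800609, 15865) ≈ -21103.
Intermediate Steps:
Add(Add(Mul(Add(-5577, 4063), Pow(Add(9524, 6341), -1)), -8435), -12668) = Add(Add(Mul(-1514, Pow(15865, -1)), -8435), -12668) = Add(Add(Mul(-1514, Rational(1, 15865)), -8435), -12668) = Add(Add(Rational(-1514, 15865), -8435), -12668) = Add(Rational(-133822789, 15865), -12668) = Rational(-334800609, 15865)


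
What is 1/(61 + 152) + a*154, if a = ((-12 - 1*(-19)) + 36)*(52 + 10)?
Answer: 87450133/213 ≈ 4.1056e+5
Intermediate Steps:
a = 2666 (a = ((-12 + 19) + 36)*62 = (7 + 36)*62 = 43*62 = 2666)
1/(61 + 152) + a*154 = 1/(61 + 152) + 2666*154 = 1/213 + 410564 = 87450133/213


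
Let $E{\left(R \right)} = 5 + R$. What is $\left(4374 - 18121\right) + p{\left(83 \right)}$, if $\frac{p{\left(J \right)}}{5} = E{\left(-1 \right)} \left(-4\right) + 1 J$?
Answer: $-13412$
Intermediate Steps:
$p{\left(J \right)} = -80 + 5 J$ ($p{\left(J \right)} = 5 \left(\left(5 - 1\right) \left(-4\right) + 1 J\right) = 5 \left(4 \left(-4\right) + J\right) = 5 \left(-16 + J\right) = -80 + 5 J$)
$\left(4374 - 18121\right) + p{\left(83 \right)} = \left(4374 - 18121\right) + \left(-80 + 5 \cdot 83\right) = -13747 + \left(-80 + 415\right) = -13747 + 335 = -13412$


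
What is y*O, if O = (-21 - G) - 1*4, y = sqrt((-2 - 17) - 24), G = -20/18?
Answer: -215*I*sqrt(43)/9 ≈ -156.65*I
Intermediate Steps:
G = -10/9 (G = -20*1/18 = -10/9 ≈ -1.1111)
y = I*sqrt(43) (y = sqrt(-19 - 24) = sqrt(-43) = I*sqrt(43) ≈ 6.5574*I)
O = -215/9 (O = (-21 - 1*(-10/9)) - 1*4 = (-21 + 10/9) - 4 = -179/9 - 4 = -215/9 ≈ -23.889)
y*O = (I*sqrt(43))*(-215/9) = -215*I*sqrt(43)/9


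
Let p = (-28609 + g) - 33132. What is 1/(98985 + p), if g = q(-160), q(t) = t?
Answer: 1/37084 ≈ 2.6966e-5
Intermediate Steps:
g = -160
p = -61901 (p = (-28609 - 160) - 33132 = -28769 - 33132 = -61901)
1/(98985 + p) = 1/(98985 - 61901) = 1/37084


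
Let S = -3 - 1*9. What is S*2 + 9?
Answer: -15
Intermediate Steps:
S = -12 (S = -3 - 9 = -12)
S*2 + 9 = -12*2 + 9 = -24 + 9 = -15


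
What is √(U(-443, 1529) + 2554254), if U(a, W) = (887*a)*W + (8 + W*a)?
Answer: I*√598929874 ≈ 24473.0*I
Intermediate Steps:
U(a, W) = 8 + 888*W*a (U(a, W) = 887*W*a + (8 + W*a) = 8 + 888*W*a)
√(U(-443, 1529) + 2554254) = √((8 + 888*1529*(-443)) + 2554254) = √((8 - 601484136) + 2554254) = √(-601484128 + 2554254) = √(-598929874) = I*√598929874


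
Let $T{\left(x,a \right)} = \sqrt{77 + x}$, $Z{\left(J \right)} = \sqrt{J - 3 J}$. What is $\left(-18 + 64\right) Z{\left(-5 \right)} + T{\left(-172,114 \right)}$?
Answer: $46 \sqrt{10} + i \sqrt{95} \approx 145.46 + 9.7468 i$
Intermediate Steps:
$Z{\left(J \right)} = \sqrt{2} \sqrt{- J}$ ($Z{\left(J \right)} = \sqrt{- 2 J} = \sqrt{2} \sqrt{- J}$)
$\left(-18 + 64\right) Z{\left(-5 \right)} + T{\left(-172,114 \right)} = \left(-18 + 64\right) \sqrt{2} \sqrt{\left(-1\right) \left(-5\right)} + \sqrt{77 - 172} = 46 \sqrt{2} \sqrt{5} + \sqrt{-95} = 46 \sqrt{10} + i \sqrt{95}$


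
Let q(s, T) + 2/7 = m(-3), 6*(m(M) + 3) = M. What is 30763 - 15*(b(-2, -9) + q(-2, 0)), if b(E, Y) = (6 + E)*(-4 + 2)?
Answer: 433157/14 ≈ 30940.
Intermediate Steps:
m(M) = -3 + M/6
b(E, Y) = -12 - 2*E (b(E, Y) = (6 + E)*(-2) = -12 - 2*E)
q(s, T) = -53/14 (q(s, T) = -2/7 + (-3 + (⅙)*(-3)) = -2/7 + (-3 - ½) = -2/7 - 7/2 = -53/14)
30763 - 15*(b(-2, -9) + q(-2, 0)) = 30763 - 15*((-12 - 2*(-2)) - 53/14) = 30763 - 15*((-12 + 4) - 53/14) = 30763 - 15*(-8 - 53/14) = 30763 - 15*(-165/14) = 30763 + 2475/14 = 433157/14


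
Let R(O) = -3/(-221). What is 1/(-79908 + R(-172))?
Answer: -221/17659665 ≈ -1.2514e-5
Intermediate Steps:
R(O) = 3/221 (R(O) = -3*(-1/221) = 3/221)
1/(-79908 + R(-172)) = 1/(-79908 + 3/221) = 1/(-17659665/221) = -221/17659665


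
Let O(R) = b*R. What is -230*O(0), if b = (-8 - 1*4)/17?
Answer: 0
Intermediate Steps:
b = -12/17 (b = (-8 - 4)*(1/17) = -12*1/17 = -12/17 ≈ -0.70588)
O(R) = -12*R/17
-230*O(0) = -(-2760)*0/17 = -230*0 = 0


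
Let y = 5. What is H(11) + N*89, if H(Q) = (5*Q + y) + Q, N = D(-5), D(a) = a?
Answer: -374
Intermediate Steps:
N = -5
H(Q) = 5 + 6*Q (H(Q) = (5*Q + 5) + Q = (5 + 5*Q) + Q = 5 + 6*Q)
H(11) + N*89 = (5 + 6*11) - 5*89 = (5 + 66) - 445 = 71 - 445 = -374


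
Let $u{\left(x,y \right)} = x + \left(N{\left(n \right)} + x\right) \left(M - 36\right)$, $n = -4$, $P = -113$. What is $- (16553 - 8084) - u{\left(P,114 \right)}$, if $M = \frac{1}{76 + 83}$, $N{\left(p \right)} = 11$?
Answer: $- \frac{637450}{53} \approx -12027.0$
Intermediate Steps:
$M = \frac{1}{159} \approx 0.0062893$
$u{\left(x,y \right)} = - \frac{62953}{159} - \frac{5564 x}{159}$ ($u{\left(x,y \right)} = x + \left(11 + x\right) \left(\frac{1}{159} - 36\right) = x + \left(11 + x\right) \left(- \frac{5723}{159}\right) = x - \left(\frac{62953}{159} + \frac{5723 x}{159}\right) = - \frac{62953}{159} - \frac{5564 x}{159}$)
$- (16553 - 8084) - u{\left(P,114 \right)} = - (16553 - 8084) - \left(- \frac{62953}{159} - - \frac{628732}{159}\right) = \left(-1\right) 8469 - \left(- \frac{62953}{159} + \frac{628732}{159}\right) = -8469 - \frac{188593}{53} = - \frac{637450}{53}$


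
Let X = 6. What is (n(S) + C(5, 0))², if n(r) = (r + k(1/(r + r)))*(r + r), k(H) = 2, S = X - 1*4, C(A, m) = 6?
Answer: 484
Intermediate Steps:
S = 2 (S = 6 - 1*4 = 6 - 4 = 2)
n(r) = 2*r*(2 + r) (n(r) = (r + 2)*(r + r) = (2 + r)*(2*r) = 2*r*(2 + r))
(n(S) + C(5, 0))² = (2*2*(2 + 2) + 6)² = (2*2*4 + 6)² = (16 + 6)² = 22² = 484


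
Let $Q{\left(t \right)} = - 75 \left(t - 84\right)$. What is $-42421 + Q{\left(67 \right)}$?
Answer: $-41146$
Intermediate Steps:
$Q{\left(t \right)} = 6300 - 75 t$ ($Q{\left(t \right)} = - 75 \left(-84 + t\right) = 6300 - 75 t$)
$-42421 + Q{\left(67 \right)} = -42421 + \left(6300 - 5025\right) = -42421 + 1275 = -41146$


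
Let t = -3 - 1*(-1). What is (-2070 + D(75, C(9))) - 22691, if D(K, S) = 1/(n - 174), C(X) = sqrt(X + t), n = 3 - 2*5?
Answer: -4481742/181 ≈ -24761.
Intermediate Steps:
t = -2 (t = -3 + 1 = -2)
n = -7 (n = 3 - 10 = -7)
C(X) = sqrt(-2 + X) (C(X) = sqrt(X - 2) = sqrt(-2 + X))
D(K, S) = -1/181 (D(K, S) = 1/(-7 - 174) = 1/(-181) = -1/181)
(-2070 + D(75, C(9))) - 22691 = (-2070 - 1/181) - 22691 = -374671/181 - 22691 = -4481742/181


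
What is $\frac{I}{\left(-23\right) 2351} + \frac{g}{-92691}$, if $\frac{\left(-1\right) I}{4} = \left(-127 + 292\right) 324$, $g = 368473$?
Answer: $- \frac{103397089}{5012080443} \approx -0.02063$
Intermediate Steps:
$I = -213840$ ($I = - 4 \left(-127 + 292\right) 324 = - 4 \cdot 165 \cdot 324 = \left(-4\right) 53460 = -213840$)
$\frac{I}{\left(-23\right) 2351} + \frac{g}{-92691} = - \frac{213840}{\left(-23\right) 2351} + \frac{368473}{-92691} = - \frac{213840}{-54073} + 368473 \left(- \frac{1}{92691}\right) = \left(-213840\right) \left(- \frac{1}{54073}\right) - \frac{368473}{92691} = \frac{213840}{54073} - \frac{368473}{92691} = - \frac{103397089}{5012080443}$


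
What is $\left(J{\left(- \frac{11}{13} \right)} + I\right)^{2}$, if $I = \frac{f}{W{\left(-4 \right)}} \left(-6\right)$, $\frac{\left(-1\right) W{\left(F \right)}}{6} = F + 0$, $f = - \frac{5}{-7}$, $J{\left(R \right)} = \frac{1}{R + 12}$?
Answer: $\frac{130321}{16483600} \approx 0.0079061$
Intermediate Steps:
$J{\left(R \right)} = \frac{1}{12 + R}$
$f = \frac{5}{7}$ ($f = \left(-5\right) \left(- \frac{1}{7}\right) = \frac{5}{7} \approx 0.71429$)
$W{\left(F \right)} = - 6 F$ ($W{\left(F \right)} = - 6 \left(F + 0\right) = - 6 F$)
$I = - \frac{5}{28}$ ($I = \frac{5}{7 \left(\left(-6\right) \left(-4\right)\right)} \left(-6\right) = \frac{5}{7 \cdot 24} \left(-6\right) = \frac{5}{7} \cdot \frac{1}{24} \left(-6\right) = \frac{5}{168} \left(-6\right) = - \frac{5}{28} \approx -0.17857$)
$\left(J{\left(- \frac{11}{13} \right)} + I\right)^{2} = \left(\frac{1}{12 - \frac{11}{13}} - \frac{5}{28}\right)^{2} = \left(\frac{1}{\frac{145}{13}} - \frac{5}{28}\right)^{2} = \left(\frac{13}{145} - \frac{5}{28}\right)^{2} = \left(- \frac{361}{4060}\right)^{2} = \frac{130321}{16483600}$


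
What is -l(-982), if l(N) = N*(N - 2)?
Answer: -966288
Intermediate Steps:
l(N) = N*(-2 + N)
-l(-982) = -(-982)*(-2 - 982) = -(-982)*(-984) = -1*966288 = -966288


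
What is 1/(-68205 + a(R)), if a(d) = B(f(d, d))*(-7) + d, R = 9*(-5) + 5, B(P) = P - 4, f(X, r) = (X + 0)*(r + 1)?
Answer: -1/79137 ≈ -1.2636e-5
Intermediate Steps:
f(X, r) = X*(1 + r)
B(P) = -4 + P
R = -40 (R = -45 + 5 = -40)
a(d) = 28 + d - 7*d*(1 + d) (a(d) = (-4 + d*(1 + d))*(-7) + d = (28 - 7*d*(1 + d)) + d = 28 + d - 7*d*(1 + d))
1/(-68205 + a(R)) = 1/(-68205 + (28 - 40 - 7*(-40)*(1 - 40))) = 1/(-68205 + (28 - 40 - 7*(-40)*(-39))) = 1/(-68205 + (28 - 40 - 10920)) = 1/(-68205 - 10932) = 1/(-79137) = -1/79137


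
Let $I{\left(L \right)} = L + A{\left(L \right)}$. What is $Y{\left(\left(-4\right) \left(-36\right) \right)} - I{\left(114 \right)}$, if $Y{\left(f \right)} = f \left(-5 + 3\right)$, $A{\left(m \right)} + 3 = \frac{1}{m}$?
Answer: $- \frac{45487}{114} \approx -399.01$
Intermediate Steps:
$A{\left(m \right)} = -3 + \frac{1}{m}$
$Y{\left(f \right)} = - 2 f$ ($Y{\left(f \right)} = f \left(-2\right) = - 2 f$)
$I{\left(L \right)} = -3 + L + \frac{1}{L}$ ($I{\left(L \right)} = L - \left(3 - \frac{1}{L}\right) = -3 + L + \frac{1}{L}$)
$Y{\left(\left(-4\right) \left(-36\right) \right)} - I{\left(114 \right)} = - 2 \left(\left(-4\right) \left(-36\right)\right) - \left(-3 + 114 + \frac{1}{114}\right) = \left(-2\right) 144 - \left(-3 + 114 + \frac{1}{114}\right) = -288 - \frac{12655}{114} = - \frac{45487}{114}$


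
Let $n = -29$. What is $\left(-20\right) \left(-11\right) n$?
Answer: $-6380$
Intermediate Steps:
$\left(-20\right) \left(-11\right) n = \left(-20\right) \left(-11\right) \left(-29\right) = 220 \left(-29\right) = -6380$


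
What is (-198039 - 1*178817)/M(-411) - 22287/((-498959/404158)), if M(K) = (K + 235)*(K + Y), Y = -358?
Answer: 8019203259685/444283598 ≈ 18050.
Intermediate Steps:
M(K) = (-358 + K)*(235 + K) (M(K) = (K + 235)*(K - 358) = (235 + K)*(-358 + K) = (-358 + K)*(235 + K))
(-198039 - 1*178817)/M(-411) - 22287/((-498959/404158)) = (-198039 - 1*178817)/(-84130 + (-411)**2 - 123*(-411)) - 22287/((-498959/404158)) = (-198039 - 178817)/(-84130 + 168921 + 50553) - 22287/((-498959*1/404158)) = -376856/135344 - 22287/(-498959/404158) = -376856*1/135344 - 22287*(-404158/498959) = -47107/16918 + 474077334/26261 = 8019203259685/444283598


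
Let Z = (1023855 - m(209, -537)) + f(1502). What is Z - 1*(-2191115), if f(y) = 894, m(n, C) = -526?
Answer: 3216390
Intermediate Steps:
Z = 1025275 (Z = (1023855 - 1*(-526)) + 894 = (1023855 + 526) + 894 = 1024381 + 894 = 1025275)
Z - 1*(-2191115) = 1025275 - 1*(-2191115) = 1025275 + 2191115 = 3216390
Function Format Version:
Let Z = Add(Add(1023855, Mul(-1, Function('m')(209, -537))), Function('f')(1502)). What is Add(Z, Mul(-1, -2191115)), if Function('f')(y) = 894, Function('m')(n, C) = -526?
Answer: 3216390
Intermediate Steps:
Z = 1025275 (Z = Add(Add(1023855, Mul(-1, -526)), 894) = Add(Add(1023855, 526), 894) = Add(1024381, 894) = 1025275)
Add(Z, Mul(-1, -2191115)) = Add(1025275, Mul(-1, -2191115)) = Add(1025275, 2191115) = 3216390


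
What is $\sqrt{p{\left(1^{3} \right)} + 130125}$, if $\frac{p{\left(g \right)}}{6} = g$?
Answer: $3 \sqrt{14459} \approx 360.74$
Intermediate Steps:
$p{\left(g \right)} = 6 g$
$\sqrt{p{\left(1^{3} \right)} + 130125} = \sqrt{6 \cdot 1^{3} + 130125} = \sqrt{6 \cdot 1 + 130125} = \sqrt{6 + 130125} = \sqrt{130131} = 3 \sqrt{14459}$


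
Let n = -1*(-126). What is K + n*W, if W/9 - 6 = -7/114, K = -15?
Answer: 127668/19 ≈ 6719.4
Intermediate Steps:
W = 2031/38 (W = 54 + 9*(-7/114) = 54 - 21/38 = 2031/38 ≈ 53.447)
n = 126
K + n*W = -15 + 126*(2031/38) = -15 + 127953/19 = 127668/19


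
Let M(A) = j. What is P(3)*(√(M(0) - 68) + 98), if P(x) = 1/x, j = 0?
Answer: 98/3 + 2*I*√17/3 ≈ 32.667 + 2.7487*I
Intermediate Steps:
M(A) = 0
P(3)*(√(M(0) - 68) + 98) = (√(0 - 68) + 98)/3 = (√(-68) + 98)/3 = (2*I*√17 + 98)/3 = (98 + 2*I*√17)/3 = 98/3 + 2*I*√17/3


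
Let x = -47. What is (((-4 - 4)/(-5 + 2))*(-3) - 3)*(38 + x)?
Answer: 99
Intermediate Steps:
(((-4 - 4)/(-5 + 2))*(-3) - 3)*(38 + x) = (((-4 - 4)/(-5 + 2))*(-3) - 3)*(38 - 47) = (-8/(-3)*(-3) - 3)*(-9) = (-8*(-⅓)*(-3) - 3)*(-9) = ((8/3)*(-3) - 3)*(-9) = (-8 - 3)*(-9) = -11*(-9) = 99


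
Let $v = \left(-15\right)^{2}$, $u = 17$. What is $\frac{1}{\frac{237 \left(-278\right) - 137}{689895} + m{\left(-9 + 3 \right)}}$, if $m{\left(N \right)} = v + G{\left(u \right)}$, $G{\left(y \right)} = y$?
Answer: $\frac{689895}{166888567} \approx 0.0041339$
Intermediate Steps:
$v = 225$
$m{\left(N \right)} = 242$ ($m{\left(N \right)} = 225 + 17 = 242$)
$\frac{1}{\frac{237 \left(-278\right) - 137}{689895} + m{\left(-9 + 3 \right)}} = \frac{1}{\frac{237 \left(-278\right) - 137}{689895} + 242} = \frac{1}{\left(-65886 - 137\right) \frac{1}{689895} + 242} = \frac{1}{\left(-66023\right) \frac{1}{689895} + 242} = \frac{1}{- \frac{66023}{689895} + 242} = \frac{1}{\frac{166888567}{689895}} = \frac{689895}{166888567}$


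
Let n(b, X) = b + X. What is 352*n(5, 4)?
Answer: 3168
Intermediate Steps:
n(b, X) = X + b
352*n(5, 4) = 352*(4 + 5) = 352*9 = 3168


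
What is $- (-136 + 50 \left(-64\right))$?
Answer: $3336$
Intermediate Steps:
$- (-136 + 50 \left(-64\right)) = - (-136 - 3200) = \left(-1\right) \left(-3336\right) = 3336$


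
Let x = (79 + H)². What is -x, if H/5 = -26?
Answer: -2601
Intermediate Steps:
H = -130 (H = 5*(-26) = -130)
x = 2601 (x = (79 - 130)² = (-51)² = 2601)
-x = -1*2601 = -2601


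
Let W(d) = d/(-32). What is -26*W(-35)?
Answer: -455/16 ≈ -28.438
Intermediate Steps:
W(d) = -d/32 (W(d) = d*(-1/32) = -d/32)
-26*W(-35) = -26*(-1/32*(-35)) = -26*35/32 = -1*455/16 = -455/16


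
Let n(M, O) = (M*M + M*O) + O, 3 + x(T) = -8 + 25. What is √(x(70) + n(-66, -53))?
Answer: √7815 ≈ 88.402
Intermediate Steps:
x(T) = 14 (x(T) = -3 + (-8 + 25) = -3 + 17 = 14)
n(M, O) = O + M² + M*O (n(M, O) = (M² + M*O) + O = O + M² + M*O)
√(x(70) + n(-66, -53)) = √(14 + (-53 + (-66)² - 66*(-53))) = √(14 + (-53 + 4356 + 3498)) = √(14 + 7801) = √7815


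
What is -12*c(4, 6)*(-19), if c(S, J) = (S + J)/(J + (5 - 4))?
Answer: 2280/7 ≈ 325.71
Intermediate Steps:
c(S, J) = (J + S)/(1 + J) (c(S, J) = (J + S)/(J + 1) = (J + S)/(1 + J))
-12*c(4, 6)*(-19) = -12*(6 + 4)/(1 + 6)*(-19) = -12*10/7*(-19) = -120/7*(-19) = 2280/7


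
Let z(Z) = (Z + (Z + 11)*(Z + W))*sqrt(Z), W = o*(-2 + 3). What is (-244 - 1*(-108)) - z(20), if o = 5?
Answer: -136 - 1590*sqrt(5) ≈ -3691.3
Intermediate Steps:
W = 5 (W = 5*(-2 + 3) = 5*1 = 5)
z(Z) = sqrt(Z)*(Z + (5 + Z)*(11 + Z)) (z(Z) = (Z + (Z + 11)*(Z + 5))*sqrt(Z) = (Z + (11 + Z)*(5 + Z))*sqrt(Z) = (Z + (5 + Z)*(11 + Z))*sqrt(Z) = sqrt(Z)*(Z + (5 + Z)*(11 + Z)))
(-244 - 1*(-108)) - z(20) = (-244 - 1*(-108)) - sqrt(20)*(55 + 20**2 + 17*20) = (-244 + 108) - 2*sqrt(5)*(55 + 400 + 340) = -136 - 2*sqrt(5)*795 = -136 - 1590*sqrt(5)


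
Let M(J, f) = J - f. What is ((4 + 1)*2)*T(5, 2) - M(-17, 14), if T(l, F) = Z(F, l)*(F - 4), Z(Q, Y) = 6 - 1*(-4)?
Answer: -169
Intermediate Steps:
Z(Q, Y) = 10 (Z(Q, Y) = 6 + 4 = 10)
T(l, F) = -40 + 10*F (T(l, F) = 10*(F - 4) = 10*(-4 + F) = -40 + 10*F)
((4 + 1)*2)*T(5, 2) - M(-17, 14) = ((4 + 1)*2)*(-40 + 10*2) - (-17 - 1*14) = (5*2)*(-40 + 20) - (-17 - 14) = 10*(-20) - 1*(-31) = -200 + 31 = -169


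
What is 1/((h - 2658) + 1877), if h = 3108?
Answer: 1/2327 ≈ 0.00042974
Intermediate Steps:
1/((h - 2658) + 1877) = 1/((3108 - 2658) + 1877) = 1/(450 + 1877) = 1/2327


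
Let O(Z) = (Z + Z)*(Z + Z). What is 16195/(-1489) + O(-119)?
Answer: 84326721/1489 ≈ 56633.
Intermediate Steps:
O(Z) = 4*Z² (O(Z) = (2*Z)*(2*Z) = 4*Z²)
16195/(-1489) + O(-119) = 16195/(-1489) + 4*(-119)² = 16195*(-1/1489) + 4*14161 = -16195/1489 + 56644 = 84326721/1489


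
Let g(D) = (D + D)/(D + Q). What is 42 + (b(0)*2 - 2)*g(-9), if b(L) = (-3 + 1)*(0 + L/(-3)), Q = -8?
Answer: 678/17 ≈ 39.882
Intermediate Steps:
b(L) = 2*L/3 (b(L) = -2*(0 + L*(-⅓)) = -2*(0 - L/3) = -(-2)*L/3 = 2*L/3)
g(D) = 2*D/(-8 + D) (g(D) = (D + D)/(D - 8) = (2*D)/(-8 + D) = 2*D/(-8 + D))
42 + (b(0)*2 - 2)*g(-9) = 42 + (((⅔)*0)*2 - 2)*(2*(-9)/(-8 - 9)) = 42 + (0*2 - 2)*(2*(-9)/(-17)) = 42 + (0 - 2)*(2*(-9)*(-1/17)) = 42 - 2*18/17 = 42 - 36/17 = 678/17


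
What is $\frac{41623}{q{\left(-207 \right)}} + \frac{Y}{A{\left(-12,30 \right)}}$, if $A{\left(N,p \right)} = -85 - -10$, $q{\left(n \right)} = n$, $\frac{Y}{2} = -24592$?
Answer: $\frac{2353121}{5175} \approx 454.71$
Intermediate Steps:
$Y = -49184$ ($Y = 2 \left(-24592\right) = -49184$)
$A{\left(N,p \right)} = -75$ ($A{\left(N,p \right)} = -85 + 10 = -75$)
$\frac{41623}{q{\left(-207 \right)}} + \frac{Y}{A{\left(-12,30 \right)}} = \frac{41623}{-207} - \frac{49184}{-75} = 41623 \left(- \frac{1}{207}\right) - - \frac{49184}{75} = - \frac{41623}{207} + \frac{49184}{75} = \frac{2353121}{5175}$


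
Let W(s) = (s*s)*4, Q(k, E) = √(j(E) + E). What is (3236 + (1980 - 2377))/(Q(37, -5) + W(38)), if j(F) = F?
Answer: 8199032/16681093 - 2839*I*√10/33362186 ≈ 0.49152 - 0.0002691*I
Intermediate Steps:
Q(k, E) = √2*√E (Q(k, E) = √(E + E) = √(2*E) = √2*√E)
W(s) = 4*s² (W(s) = s²*4 = 4*s²)
(3236 + (1980 - 2377))/(Q(37, -5) + W(38)) = (3236 + (1980 - 2377))/(√2*√(-5) + 4*38²) = (3236 - 397)/(√2*(I*√5) + 4*1444) = 2839/(I*√10 + 5776) = 2839/(5776 + I*√10)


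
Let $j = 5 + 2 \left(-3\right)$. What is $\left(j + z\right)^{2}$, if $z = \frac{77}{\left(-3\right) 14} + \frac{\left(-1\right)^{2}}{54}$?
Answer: $\frac{5776}{729} \approx 7.9232$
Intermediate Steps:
$z = - \frac{49}{27}$ ($z = \frac{77}{-42} + 1 \cdot \frac{1}{54} = 77 \left(- \frac{1}{42}\right) + \frac{1}{54} = - \frac{11}{6} + \frac{1}{54} = - \frac{49}{27} \approx -1.8148$)
$j = -1$ ($j = 5 - 6 = -1$)
$\left(j + z\right)^{2} = \left(-1 - \frac{49}{27}\right)^{2} = \left(- \frac{76}{27}\right)^{2} = \frac{5776}{729}$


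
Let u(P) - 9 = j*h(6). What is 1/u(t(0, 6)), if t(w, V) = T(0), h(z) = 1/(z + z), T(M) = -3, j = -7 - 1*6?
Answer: 12/95 ≈ 0.12632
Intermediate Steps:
j = -13 (j = -7 - 6 = -13)
h(z) = 1/(2*z)
t(w, V) = -3
u(P) = 95/12 (u(P) = 9 - 13/(2*6) = 9 - 13*1/12 = 9 - 13/12 = 95/12)
1/u(t(0, 6)) = 1/(95/12) = 12/95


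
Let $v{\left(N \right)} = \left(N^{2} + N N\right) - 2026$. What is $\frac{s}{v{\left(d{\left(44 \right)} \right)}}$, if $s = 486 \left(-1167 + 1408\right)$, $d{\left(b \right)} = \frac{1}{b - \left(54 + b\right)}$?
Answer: $- \frac{170769708}{2953907} \approx -57.811$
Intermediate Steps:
$d{\left(b \right)} = - \frac{1}{54}$ ($d{\left(b \right)} = \frac{1}{-54} = - \frac{1}{54}$)
$s = 117126$ ($s = 486 \cdot 241 = 117126$)
$v{\left(N \right)} = -2026 + 2 N^{2}$ ($v{\left(N \right)} = \left(N^{2} + N^{2}\right) - 2026 = 2 N^{2} - 2026 = -2026 + 2 N^{2}$)
$\frac{s}{v{\left(d{\left(44 \right)} \right)}} = \frac{117126}{-2026 + 2 \left(- \frac{1}{54}\right)^{2}} = \frac{117126}{-2026 + 2 \cdot \frac{1}{2916}} = \frac{117126}{-2026 + \frac{1}{1458}} = \frac{117126}{- \frac{2953907}{1458}} = 117126 \left(- \frac{1458}{2953907}\right) = - \frac{170769708}{2953907}$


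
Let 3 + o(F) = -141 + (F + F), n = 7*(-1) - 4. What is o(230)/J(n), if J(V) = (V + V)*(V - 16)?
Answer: 158/297 ≈ 0.53199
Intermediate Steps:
n = -11 (n = -7 - 4 = -11)
J(V) = 2*V*(-16 + V) (J(V) = (2*V)*(-16 + V) = 2*V*(-16 + V))
o(F) = -144 + 2*F (o(F) = -3 + (-141 + (F + F)) = -3 + (-141 + 2*F) = -144 + 2*F)
o(230)/J(n) = (-144 + 2*230)/((2*(-11)*(-16 - 11))) = (-144 + 460)/((2*(-11)*(-27))) = 316/594 = 316*(1/594) = 158/297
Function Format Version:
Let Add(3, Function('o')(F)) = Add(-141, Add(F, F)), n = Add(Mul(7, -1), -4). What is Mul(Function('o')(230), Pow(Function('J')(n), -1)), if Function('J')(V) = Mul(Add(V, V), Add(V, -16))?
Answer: Rational(158, 297) ≈ 0.53199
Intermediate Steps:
n = -11 (n = Add(-7, -4) = -11)
Function('J')(V) = Mul(2, V, Add(-16, V)) (Function('J')(V) = Mul(Mul(2, V), Add(-16, V)) = Mul(2, V, Add(-16, V)))
Function('o')(F) = Add(-144, Mul(2, F)) (Function('o')(F) = Add(-3, Add(-141, Add(F, F))) = Add(-3, Add(-141, Mul(2, F))) = Add(-144, Mul(2, F)))
Mul(Function('o')(230), Pow(Function('J')(n), -1)) = Mul(Add(-144, Mul(2, 230)), Pow(Mul(2, -11, Add(-16, -11)), -1)) = Mul(Add(-144, 460), Pow(Mul(2, -11, -27), -1)) = Mul(316, Pow(594, -1)) = Mul(316, Rational(1, 594)) = Rational(158, 297)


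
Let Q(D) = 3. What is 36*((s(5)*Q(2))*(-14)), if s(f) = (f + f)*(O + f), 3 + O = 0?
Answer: -30240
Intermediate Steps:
O = -3 (O = -3 + 0 = -3)
s(f) = 2*f*(-3 + f) (s(f) = (f + f)*(-3 + f) = (2*f)*(-3 + f) = 2*f*(-3 + f))
36*((s(5)*Q(2))*(-14)) = 36*(((2*5*(-3 + 5))*3)*(-14)) = 36*(((2*5*2)*3)*(-14)) = 36*((20*3)*(-14)) = 36*(60*(-14)) = 36*(-840) = -30240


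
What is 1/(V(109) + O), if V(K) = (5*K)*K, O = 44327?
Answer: 1/103732 ≈ 9.6402e-6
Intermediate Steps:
V(K) = 5*K²
1/(V(109) + O) = 1/(5*109² + 44327) = 1/(5*11881 + 44327) = 1/(59405 + 44327) = 1/103732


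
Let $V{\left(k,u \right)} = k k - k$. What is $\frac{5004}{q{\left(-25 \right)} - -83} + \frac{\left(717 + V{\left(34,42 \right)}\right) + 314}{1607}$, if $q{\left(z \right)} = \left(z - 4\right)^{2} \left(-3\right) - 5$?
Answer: $- \frac{925781}{1309705} \approx -0.70686$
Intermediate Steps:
$q{\left(z \right)} = -5 - 3 \left(-4 + z\right)^{2}$ ($q{\left(z \right)} = \left(-4 + z\right)^{2} \left(-3\right) - 5 = - 3 \left(-4 + z\right)^{2} - 5 = -5 - 3 \left(-4 + z\right)^{2}$)
$V{\left(k,u \right)} = k^{2} - k$
$\frac{5004}{q{\left(-25 \right)} - -83} + \frac{\left(717 + V{\left(34,42 \right)}\right) + 314}{1607} = \frac{5004}{\left(-5 - 3 \left(-4 - 25\right)^{2}\right) - -83} + \frac{\left(717 + 34 \left(-1 + 34\right)\right) + 314}{1607} = \frac{5004}{\left(-5 - 3 \left(-29\right)^{2}\right) + 83} + \left(\left(717 + 34 \cdot 33\right) + 314\right) \frac{1}{1607} = \frac{5004}{\left(-5 - 2523\right) + 83} + \left(\left(717 + 1122\right) + 314\right) \frac{1}{1607} = \frac{5004}{\left(-5 - 2523\right) + 83} + \left(1839 + 314\right) \frac{1}{1607} = \frac{5004}{-2528 + 83} + 2153 \cdot \frac{1}{1607} = \frac{5004}{-2445} + \frac{2153}{1607} = 5004 \left(- \frac{1}{2445}\right) + \frac{2153}{1607} = - \frac{1668}{815} + \frac{2153}{1607} = - \frac{925781}{1309705}$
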